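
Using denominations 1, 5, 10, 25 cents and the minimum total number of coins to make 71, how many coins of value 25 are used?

2

71 − 2×25→21 − 2×10→1 − 1×1→0
Count of 25: 2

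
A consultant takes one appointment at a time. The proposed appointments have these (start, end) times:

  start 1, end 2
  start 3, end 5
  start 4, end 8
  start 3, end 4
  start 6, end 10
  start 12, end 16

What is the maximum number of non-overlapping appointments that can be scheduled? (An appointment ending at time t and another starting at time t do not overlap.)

Order by finish time; keep every interval that doesn't clash with the previous kept one.
Sorted by end: (1,2)  (3,4)  (3,5)  (4,8)  (6,10)  (12,16)
take (1,2); take (3,4); skip (3,5); take (4,8); skip (6,10); take (12,16).
Selected 4 appointments.

4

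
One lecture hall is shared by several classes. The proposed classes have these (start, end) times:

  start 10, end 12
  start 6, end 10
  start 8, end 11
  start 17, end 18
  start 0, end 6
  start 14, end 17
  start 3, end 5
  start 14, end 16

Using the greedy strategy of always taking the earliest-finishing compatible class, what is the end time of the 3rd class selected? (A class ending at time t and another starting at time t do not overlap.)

12

By end time: (3,5), (0,6), (6,10), (8,11), (10,12), (14,16), (14,17), (17,18).
Pick (3,5); next start ≥ 5 → (6,10); next start ≥ 10 → (10,12); next start ≥ 12 → (14,16); next start ≥ 16 → (17,18).
Selected: (3,5) (6,10) (10,12) (14,16) (17,18)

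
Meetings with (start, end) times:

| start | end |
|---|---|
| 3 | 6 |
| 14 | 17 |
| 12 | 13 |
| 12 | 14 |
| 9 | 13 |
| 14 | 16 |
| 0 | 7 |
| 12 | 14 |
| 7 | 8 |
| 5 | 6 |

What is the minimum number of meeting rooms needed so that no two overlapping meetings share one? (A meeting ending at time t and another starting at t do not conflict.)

4

Events (time:±→running): 0:+→1 3:+→2 5:+→3 6:-→2 6:-→1 7:-→0 7:+→1 8:-→0 9:+→1 12:+→2 12:+→3 12:+→4 … peak 4.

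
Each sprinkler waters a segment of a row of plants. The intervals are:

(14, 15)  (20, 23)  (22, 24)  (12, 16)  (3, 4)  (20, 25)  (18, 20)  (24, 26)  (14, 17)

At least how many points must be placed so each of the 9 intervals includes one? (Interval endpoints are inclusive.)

4

Sort by right endpoint; whenever an interval is uncovered, place a point at its right end.
By right end: [3,4]  [14,15]  [12,16]  [14,17]  [18,20]  [20,23]  [22,24]  [20,25]  [24,26]
[3,4] uncovered → point at 4; [14,15] uncovered → point at 15; [18,20] uncovered → point at 20; [22,24] uncovered → point at 24.
Points: 4, 15, 20, 24 (4 total).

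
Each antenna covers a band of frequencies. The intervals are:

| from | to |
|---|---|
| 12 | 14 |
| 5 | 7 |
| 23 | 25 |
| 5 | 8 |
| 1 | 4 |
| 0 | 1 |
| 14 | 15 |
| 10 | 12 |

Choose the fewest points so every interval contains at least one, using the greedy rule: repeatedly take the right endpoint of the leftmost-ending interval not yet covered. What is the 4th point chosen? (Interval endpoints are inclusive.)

Sort by right endpoint; whenever an interval is uncovered, place a point at its right end.
Sorted: [0,1] [1,4] [5,7] [5,8] [10,12] [12,14] [14,15] [23,25]
{[0,1],[1,4]} hit by 1; {[5,7],[5,8]} hit by 7; {[10,12],[12,14]} hit by 12; {[14,15]} hit by 15; {[23,25]} hit by 25.
Points: 1, 7, 12, 15, 25 (5 total).

15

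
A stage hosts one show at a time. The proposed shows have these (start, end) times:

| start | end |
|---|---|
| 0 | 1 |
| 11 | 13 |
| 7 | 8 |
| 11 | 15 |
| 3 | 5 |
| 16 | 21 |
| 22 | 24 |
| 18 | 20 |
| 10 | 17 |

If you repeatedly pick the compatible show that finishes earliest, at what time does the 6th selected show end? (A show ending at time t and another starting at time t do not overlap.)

24

Sort by end time and greedily take each interval whose start is ≥ the last chosen end.
By end time: (0,1), (3,5), (7,8), (11,13), (11,15), (10,17), (18,20), (16,21), (22,24).
Pick (0,1); next start ≥ 1 → (3,5); next start ≥ 5 → (7,8); next start ≥ 8 → (11,13); next start ≥ 13 → (18,20); next start ≥ 20 → (22,24).
Selected: (0,1) (3,5) (7,8) (11,13) (18,20) (22,24)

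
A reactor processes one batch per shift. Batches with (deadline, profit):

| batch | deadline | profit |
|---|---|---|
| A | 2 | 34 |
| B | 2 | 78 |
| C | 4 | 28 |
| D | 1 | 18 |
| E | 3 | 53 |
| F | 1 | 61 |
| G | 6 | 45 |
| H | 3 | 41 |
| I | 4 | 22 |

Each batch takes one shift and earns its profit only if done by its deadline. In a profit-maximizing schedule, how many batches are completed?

By profit: B(d2,78), F(d1,61), E(d3,53), G(d6,45), H(d3,41), A(d2,34), C(d4,28), I(d4,22), D(d1,18)
B→slot 2; F→slot 1; E→slot 3; G→slot 6; H skipped; A skipped; C→slot 4; I skipped; D skipped.
5 of 9 scheduled.

5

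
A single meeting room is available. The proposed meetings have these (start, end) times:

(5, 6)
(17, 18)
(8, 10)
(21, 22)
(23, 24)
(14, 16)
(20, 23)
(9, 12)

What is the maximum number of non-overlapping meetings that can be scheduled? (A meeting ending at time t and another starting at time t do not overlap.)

6

Sort by end time and greedily take each interval whose start is ≥ the last chosen end.
By end time: (5,6), (8,10), (9,12), (14,16), (17,18), (21,22), (20,23), (23,24).
Pick (5,6); next start ≥ 6 → (8,10); next start ≥ 10 → (14,16); next start ≥ 16 → (17,18); next start ≥ 18 → (21,22); next start ≥ 22 → (23,24).
Selected 6 meetings.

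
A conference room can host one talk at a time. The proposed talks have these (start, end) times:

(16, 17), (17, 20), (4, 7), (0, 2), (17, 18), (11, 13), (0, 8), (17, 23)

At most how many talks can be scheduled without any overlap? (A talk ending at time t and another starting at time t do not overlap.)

Greedy by earliest finish: after sorting by end time, pick each interval compatible with the last pick.
By end time: (0,2), (4,7), (0,8), (11,13), (16,17), (17,18), (17,20), (17,23).
Pick (0,2); next start ≥ 2 → (4,7); next start ≥ 7 → (11,13); next start ≥ 13 → (16,17); next start ≥ 17 → (17,18).
Selected 5 talks.

5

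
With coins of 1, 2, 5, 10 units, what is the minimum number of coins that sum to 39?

Greedy: take as many of the largest coin as possible, then repeat with the remainder.
39 − 3×10→9 − 1×5→4 − 2×2→0
Total coins = 3 + 1 + 2 = 6

6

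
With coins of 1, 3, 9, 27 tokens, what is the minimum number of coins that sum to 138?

138 = 5×27 + 1×3
Total coins = 5 + 1 = 6

6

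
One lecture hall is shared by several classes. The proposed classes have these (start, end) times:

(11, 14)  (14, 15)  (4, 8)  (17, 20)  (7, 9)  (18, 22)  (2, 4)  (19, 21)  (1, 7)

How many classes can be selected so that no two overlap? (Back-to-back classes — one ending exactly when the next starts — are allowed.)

5

By end time: (2,4), (1,7), (4,8), (7,9), (11,14), (14,15), (17,20), (19,21), (18,22).
Pick (2,4); next start ≥ 4 → (4,8); next start ≥ 8 → (11,14); next start ≥ 14 → (14,15); next start ≥ 15 → (17,20).
Selected 5 classes.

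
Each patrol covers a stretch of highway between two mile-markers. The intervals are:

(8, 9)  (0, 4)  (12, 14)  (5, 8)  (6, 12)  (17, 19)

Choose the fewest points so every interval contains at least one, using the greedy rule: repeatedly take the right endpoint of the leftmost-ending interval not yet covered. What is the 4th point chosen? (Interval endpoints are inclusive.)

Sorted: [0,4] [5,8] [8,9] [6,12] [12,14] [17,19]
{[0,4]} hit by 4; {[5,8],[8,9],[6,12]} hit by 8; {[12,14]} hit by 14; {[17,19]} hit by 19.
Points: 4, 8, 14, 19 (4 total).

19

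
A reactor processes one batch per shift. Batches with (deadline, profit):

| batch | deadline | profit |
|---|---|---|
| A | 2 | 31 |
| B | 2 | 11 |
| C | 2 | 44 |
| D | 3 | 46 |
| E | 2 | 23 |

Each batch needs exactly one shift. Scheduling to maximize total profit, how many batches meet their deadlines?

Profit order: D=46 C=44 A=31 E=23 B=11
Assign: D→slot 3, C→slot 2, A→slot 1, E skipped, B skipped.
Slots: [1:A] [2:C] [3:D]
3 of 5 scheduled.

3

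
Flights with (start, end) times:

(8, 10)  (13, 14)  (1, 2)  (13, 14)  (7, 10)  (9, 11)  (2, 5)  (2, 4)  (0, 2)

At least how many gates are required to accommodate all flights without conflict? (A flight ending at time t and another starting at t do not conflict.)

Count concurrent intervals with a sweep; the peak is the room count.
starts: [0, 1, 2, 2, 7, 8, 9, 13, 13]
ends:   [2, 2, 4, 5, 10, 10, 11, 14, 14]
s0→1 s1→2 e2→1 e2→0 s2→1 s2→2 e4→1 e5→0 s7→1 s8→2 s9→3  — peak 3.

3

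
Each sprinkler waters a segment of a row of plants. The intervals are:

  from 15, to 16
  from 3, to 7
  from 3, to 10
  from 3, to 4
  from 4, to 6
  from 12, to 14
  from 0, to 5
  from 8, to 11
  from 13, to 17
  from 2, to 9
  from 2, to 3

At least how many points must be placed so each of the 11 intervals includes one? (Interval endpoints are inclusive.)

5

Sort by right endpoint; whenever an interval is uncovered, place a point at its right end.
Sorted: [2,3] [3,4] [0,5] [4,6] [3,7] [2,9] [3,10] [8,11] [12,14] [15,16] [13,17]
{[2,3],[3,4],[0,5]} hit by 3; {[4,6],[3,7],[2,9],[3,10]} hit by 6; {[8,11]} hit by 11; {[12,14]} hit by 14; {[15,16],[13,17]} hit by 16.
Points: 3, 6, 11, 14, 16 (5 total).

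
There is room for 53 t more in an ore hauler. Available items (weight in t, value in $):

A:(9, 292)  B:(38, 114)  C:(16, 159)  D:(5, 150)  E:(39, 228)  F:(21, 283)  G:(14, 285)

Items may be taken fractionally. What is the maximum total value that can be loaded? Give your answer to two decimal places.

Order: A (292/9=32.44) > D (150/5=30.00) > G (285/14=20.36) > F (283/21=13.48) > C (159/16=9.94) > E (228/39=5.85) > B (114/38=3.00)
Fill: take A (9 @ 292) → take D (5 @ 150) → take G (14 @ 285) → take F (21 @ 283) → take 4/16 of C → 39.75; 53/53 used.
Total value = 1049.75

1049.75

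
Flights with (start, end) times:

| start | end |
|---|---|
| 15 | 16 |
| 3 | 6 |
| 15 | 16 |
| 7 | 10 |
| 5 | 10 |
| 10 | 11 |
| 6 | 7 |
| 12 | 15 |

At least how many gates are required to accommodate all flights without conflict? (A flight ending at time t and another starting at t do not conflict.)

starts: [3, 5, 6, 7, 10, 12, 15, 15]
ends:   [6, 7, 10, 10, 11, 15, 16, 16]
s3→1 s5→2  — peak 2.

2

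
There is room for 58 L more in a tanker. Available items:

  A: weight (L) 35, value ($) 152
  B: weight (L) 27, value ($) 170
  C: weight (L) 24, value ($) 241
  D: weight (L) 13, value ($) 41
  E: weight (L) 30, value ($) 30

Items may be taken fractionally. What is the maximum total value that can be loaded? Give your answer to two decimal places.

Order: C (241/24=10.04) > B (170/27=6.30) > A (152/35=4.34) > D (41/13=3.15) > E (30/30=1.00)
Fill: take C (24 @ 241) → take B (27 @ 170) → take 7/35 of A → 30.40; 58/58 used.
Total value = 441.40

441.40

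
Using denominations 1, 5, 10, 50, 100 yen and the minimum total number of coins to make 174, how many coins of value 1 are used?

174 = 1×100 + 1×50 + 2×10 + 4×1
Count of 1: 4

4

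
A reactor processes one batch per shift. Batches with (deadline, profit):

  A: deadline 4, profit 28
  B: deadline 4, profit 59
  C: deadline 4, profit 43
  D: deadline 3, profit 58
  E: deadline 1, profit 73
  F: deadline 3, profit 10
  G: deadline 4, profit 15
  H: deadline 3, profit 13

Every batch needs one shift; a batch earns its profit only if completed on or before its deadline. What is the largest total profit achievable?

233

Sort by profit descending; place each in the latest free slot ≤ its deadline.
By profit: E(d1,73), B(d4,59), D(d3,58), C(d4,43), A(d4,28), G(d4,15), H(d3,13), F(d3,10)
E→slot 1; B→slot 4; D→slot 3; C→slot 2; A skipped; G skipped; H skipped; F skipped.
Profit = 73 + 43 + 58 + 59 = 233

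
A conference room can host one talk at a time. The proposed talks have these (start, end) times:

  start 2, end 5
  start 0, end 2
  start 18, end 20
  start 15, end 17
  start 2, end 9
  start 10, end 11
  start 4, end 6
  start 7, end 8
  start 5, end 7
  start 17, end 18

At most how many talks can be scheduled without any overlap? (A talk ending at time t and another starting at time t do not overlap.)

Greedy by earliest finish: after sorting by end time, pick each interval compatible with the last pick.
Sorted by end: (0,2)  (2,5)  (4,6)  (5,7)  (7,8)  (2,9)  (10,11)  (15,17)  (17,18)  (18,20)
take (0,2); take (2,5); take (5,7); take (7,8); take (10,11); take (15,17); take (17,18); take (18,20).
Selected 8 talks.

8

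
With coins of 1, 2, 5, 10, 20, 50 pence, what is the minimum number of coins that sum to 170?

Greedy: take as many of the largest coin as possible, then repeat with the remainder.
170 − 3×50→20 − 1×20→0
Total coins = 3 + 1 = 4

4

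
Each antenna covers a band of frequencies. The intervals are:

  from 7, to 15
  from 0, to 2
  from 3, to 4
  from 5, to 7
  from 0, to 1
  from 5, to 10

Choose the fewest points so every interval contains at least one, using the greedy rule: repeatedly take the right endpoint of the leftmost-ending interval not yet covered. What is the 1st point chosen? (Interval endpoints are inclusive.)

1

Sort by right endpoint; whenever an interval is uncovered, place a point at its right end.
By right end: [0,1]  [0,2]  [3,4]  [5,7]  [5,10]  [7,15]
[0,1] uncovered → point at 1; [3,4] uncovered → point at 4; [5,7] uncovered → point at 7.
Points: 1, 4, 7 (3 total).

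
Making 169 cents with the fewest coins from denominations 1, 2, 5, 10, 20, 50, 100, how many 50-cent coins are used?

1

Use the largest denomination that fits, subtract, and repeat.
169 = 1×100 + 1×50 + 1×10 + 1×5 + 2×2
Count of 50: 1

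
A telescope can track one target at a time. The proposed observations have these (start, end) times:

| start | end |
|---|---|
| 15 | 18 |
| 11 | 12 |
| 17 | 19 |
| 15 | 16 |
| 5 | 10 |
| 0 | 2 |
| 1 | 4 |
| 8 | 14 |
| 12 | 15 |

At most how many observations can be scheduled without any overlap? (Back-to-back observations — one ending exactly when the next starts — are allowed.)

Sorted by end: (0,2)  (1,4)  (5,10)  (11,12)  (8,14)  (12,15)  (15,16)  (15,18)  (17,19)
take (0,2); skip (1,4); take (5,10); take (11,12); take (12,15); take (15,16); take (17,19).
Selected 6 observations.

6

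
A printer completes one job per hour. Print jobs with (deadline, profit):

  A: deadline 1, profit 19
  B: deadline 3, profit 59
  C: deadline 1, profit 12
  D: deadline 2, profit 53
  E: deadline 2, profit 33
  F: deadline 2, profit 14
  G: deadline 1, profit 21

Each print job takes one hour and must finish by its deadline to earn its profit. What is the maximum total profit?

Take jobs in profit order; each goes to the latest open slot no later than its deadline.
Profit order: B=59 D=53 E=33 G=21 A=19 F=14 C=12
Assign: B→slot 3, D→slot 2, E→slot 1, G skipped, A skipped, F skipped, C skipped.
Slots: [1:E] [2:D] [3:B]
Profit = 33 + 53 + 59 = 145

145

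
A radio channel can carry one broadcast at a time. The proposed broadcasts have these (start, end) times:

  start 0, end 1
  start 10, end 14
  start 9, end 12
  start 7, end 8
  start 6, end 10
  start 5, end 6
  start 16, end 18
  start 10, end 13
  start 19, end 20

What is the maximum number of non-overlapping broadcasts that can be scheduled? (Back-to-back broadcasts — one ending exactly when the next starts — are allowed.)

Sorted by end: (0,1)  (5,6)  (7,8)  (6,10)  (9,12)  (10,13)  (10,14)  (16,18)  (19,20)
take (0,1); take (5,6); take (7,8); take (9,12); skip (10,13); take (16,18); take (19,20).
Selected 6 broadcasts.

6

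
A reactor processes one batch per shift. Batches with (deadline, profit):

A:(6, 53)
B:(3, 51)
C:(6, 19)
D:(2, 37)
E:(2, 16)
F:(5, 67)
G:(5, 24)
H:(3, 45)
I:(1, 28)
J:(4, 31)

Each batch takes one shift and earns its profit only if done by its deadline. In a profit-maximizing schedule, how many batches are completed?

By profit: F(d5,67), A(d6,53), B(d3,51), H(d3,45), D(d2,37), J(d4,31), I(d1,28), G(d5,24), C(d6,19), E(d2,16)
F→slot 5; A→slot 6; B→slot 3; H→slot 2; D→slot 1; J→slot 4; I skipped; G skipped; C skipped; E skipped.
6 of 10 scheduled.

6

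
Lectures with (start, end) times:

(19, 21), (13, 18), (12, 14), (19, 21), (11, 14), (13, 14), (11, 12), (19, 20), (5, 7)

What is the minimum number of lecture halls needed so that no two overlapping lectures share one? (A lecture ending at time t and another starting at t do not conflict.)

The answer is the maximum number of intervals overlapping at any instant.
starts: [5, 11, 11, 12, 13, 13, 19, 19, 19]
ends:   [7, 12, 14, 14, 14, 18, 20, 21, 21]
s5→1 e7→0 s11→1 s11→2 e12→1 s12→2 s13→3 s13→4  — peak 4.

4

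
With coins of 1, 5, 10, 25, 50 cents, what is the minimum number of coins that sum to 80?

80 = 1×50 + 1×25 + 1×5
Total coins = 1 + 1 + 1 = 3

3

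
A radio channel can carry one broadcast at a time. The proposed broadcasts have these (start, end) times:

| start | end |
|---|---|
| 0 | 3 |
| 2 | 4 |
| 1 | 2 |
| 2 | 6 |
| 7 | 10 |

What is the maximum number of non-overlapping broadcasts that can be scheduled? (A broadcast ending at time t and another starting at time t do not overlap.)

3

Order by finish time; keep every interval that doesn't clash with the previous kept one.
Sorted by end: (1,2)  (0,3)  (2,4)  (2,6)  (7,10)
take (1,2); skip (0,3); take (2,4); skip (2,6); take (7,10).
Selected 3 broadcasts.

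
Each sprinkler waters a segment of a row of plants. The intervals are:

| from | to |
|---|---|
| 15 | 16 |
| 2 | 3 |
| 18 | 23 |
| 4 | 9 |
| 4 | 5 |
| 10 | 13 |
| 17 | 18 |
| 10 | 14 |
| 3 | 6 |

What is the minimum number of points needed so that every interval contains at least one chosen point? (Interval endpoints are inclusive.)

5

By right end: [2,3]  [4,5]  [3,6]  [4,9]  [10,13]  [10,14]  [15,16]  [17,18]  [18,23]
[2,3] uncovered → point at 3; [4,5] uncovered → point at 5; [10,13] uncovered → point at 13; [15,16] uncovered → point at 16; [17,18] uncovered → point at 18.
Points: 3, 5, 13, 16, 18 (5 total).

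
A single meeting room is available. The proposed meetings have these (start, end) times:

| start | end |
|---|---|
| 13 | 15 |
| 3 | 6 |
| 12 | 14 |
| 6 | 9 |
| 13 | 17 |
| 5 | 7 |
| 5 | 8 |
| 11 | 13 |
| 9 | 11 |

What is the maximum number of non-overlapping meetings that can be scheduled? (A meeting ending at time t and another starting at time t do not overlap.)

5

Sort by end time and greedily take each interval whose start is ≥ the last chosen end.
By end time: (3,6), (5,7), (5,8), (6,9), (9,11), (11,13), (12,14), (13,15), (13,17).
Pick (3,6); next start ≥ 6 → (6,9); next start ≥ 9 → (9,11); next start ≥ 11 → (11,13); next start ≥ 13 → (13,15).
Selected 5 meetings.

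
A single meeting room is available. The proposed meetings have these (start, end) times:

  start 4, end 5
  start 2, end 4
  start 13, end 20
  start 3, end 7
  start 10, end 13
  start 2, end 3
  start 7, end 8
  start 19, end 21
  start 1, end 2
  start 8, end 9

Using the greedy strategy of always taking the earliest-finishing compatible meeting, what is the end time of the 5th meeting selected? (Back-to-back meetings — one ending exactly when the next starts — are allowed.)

Order by finish time; keep every interval that doesn't clash with the previous kept one.
Sorted by end: (1,2)  (2,3)  (2,4)  (4,5)  (3,7)  (7,8)  (8,9)  (10,13)  (13,20)  (19,21)
take (1,2); take (2,3); take (4,5); take (7,8); take (8,9); take (10,13); take (13,20).
Selected: (1,2) (2,3) (4,5) (7,8) (8,9) (10,13) (13,20)

9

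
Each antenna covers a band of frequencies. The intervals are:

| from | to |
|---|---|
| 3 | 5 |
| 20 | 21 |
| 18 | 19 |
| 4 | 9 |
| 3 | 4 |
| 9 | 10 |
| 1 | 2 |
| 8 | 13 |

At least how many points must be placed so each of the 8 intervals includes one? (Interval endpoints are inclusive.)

5

Sorted: [1,2] [3,4] [3,5] [4,9] [9,10] [8,13] [18,19] [20,21]
{[1,2]} hit by 2; {[3,4],[3,5],[4,9]} hit by 4; {[9,10],[8,13]} hit by 10; {[18,19]} hit by 19; {[20,21]} hit by 21.
Points: 2, 4, 10, 19, 21 (5 total).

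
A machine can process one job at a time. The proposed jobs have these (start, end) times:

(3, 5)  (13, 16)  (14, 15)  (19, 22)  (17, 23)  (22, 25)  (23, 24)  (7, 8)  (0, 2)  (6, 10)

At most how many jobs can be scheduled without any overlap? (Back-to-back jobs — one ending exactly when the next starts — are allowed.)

Sorted by end: (0,2)  (3,5)  (7,8)  (6,10)  (14,15)  (13,16)  (19,22)  (17,23)  (23,24)  (22,25)
take (0,2); take (3,5); take (7,8); skip (6,10); take (14,15); skip (13,16); take (19,22); take (23,24).
Selected 6 jobs.

6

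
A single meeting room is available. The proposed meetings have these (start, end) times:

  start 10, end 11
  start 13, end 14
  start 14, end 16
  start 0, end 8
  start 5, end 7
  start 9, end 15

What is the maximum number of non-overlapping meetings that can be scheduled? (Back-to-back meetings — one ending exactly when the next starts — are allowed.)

4

By end time: (5,7), (0,8), (10,11), (13,14), (9,15), (14,16).
Pick (5,7); next start ≥ 7 → (10,11); next start ≥ 11 → (13,14); next start ≥ 14 → (14,16).
Selected 4 meetings.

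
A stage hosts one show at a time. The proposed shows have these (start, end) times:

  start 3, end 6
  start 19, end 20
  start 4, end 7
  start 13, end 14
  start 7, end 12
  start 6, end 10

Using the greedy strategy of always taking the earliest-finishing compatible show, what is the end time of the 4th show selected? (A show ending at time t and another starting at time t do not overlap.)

20

Greedy by earliest finish: after sorting by end time, pick each interval compatible with the last pick.
Sorted by end: (3,6)  (4,7)  (6,10)  (7,12)  (13,14)  (19,20)
take (3,6); take (6,10); skip (7,12); take (13,14); take (19,20).
Selected: (3,6) (6,10) (13,14) (19,20)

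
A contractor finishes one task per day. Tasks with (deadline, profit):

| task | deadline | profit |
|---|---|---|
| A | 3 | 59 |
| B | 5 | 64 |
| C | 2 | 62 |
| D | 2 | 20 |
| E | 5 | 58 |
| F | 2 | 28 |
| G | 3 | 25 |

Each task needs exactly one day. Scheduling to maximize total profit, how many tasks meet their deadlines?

5

Profit order: B=64 C=62 A=59 E=58 F=28 G=25 D=20
Assign: B→slot 5, C→slot 2, A→slot 3, E→slot 4, F→slot 1, G skipped, D skipped.
Slots: [1:F] [2:C] [3:A] [4:E] [5:B]
5 of 7 scheduled.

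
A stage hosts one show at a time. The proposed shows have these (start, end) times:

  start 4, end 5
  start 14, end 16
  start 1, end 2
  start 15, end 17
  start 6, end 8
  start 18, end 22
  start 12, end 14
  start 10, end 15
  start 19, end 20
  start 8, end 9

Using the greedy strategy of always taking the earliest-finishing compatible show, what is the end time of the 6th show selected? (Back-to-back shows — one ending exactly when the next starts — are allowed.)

16

Sorted by end: (1,2)  (4,5)  (6,8)  (8,9)  (12,14)  (10,15)  (14,16)  (15,17)  (19,20)  (18,22)
take (1,2); take (4,5); take (6,8); take (8,9); take (12,14); skip (10,15); take (14,16); skip (15,17); take (19,20).
Selected: (1,2) (4,5) (6,8) (8,9) (12,14) (14,16) (19,20)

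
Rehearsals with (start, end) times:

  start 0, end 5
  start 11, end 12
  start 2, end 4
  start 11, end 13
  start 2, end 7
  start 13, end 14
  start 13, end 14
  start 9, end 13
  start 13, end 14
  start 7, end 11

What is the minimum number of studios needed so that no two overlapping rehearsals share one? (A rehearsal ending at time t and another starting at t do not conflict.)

Count concurrent intervals with a sweep; the peak is the room count.
Events (time:±→running): 0:+→1 2:+→2 2:+→3 … peak 3.

3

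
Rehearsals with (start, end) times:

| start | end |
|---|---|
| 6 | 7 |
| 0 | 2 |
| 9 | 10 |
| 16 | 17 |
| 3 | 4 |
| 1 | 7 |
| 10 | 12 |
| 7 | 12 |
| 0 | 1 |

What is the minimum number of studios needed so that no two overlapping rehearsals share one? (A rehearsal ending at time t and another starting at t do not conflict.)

Events (time:±→running): 0:+→1 0:+→2 … peak 2.

2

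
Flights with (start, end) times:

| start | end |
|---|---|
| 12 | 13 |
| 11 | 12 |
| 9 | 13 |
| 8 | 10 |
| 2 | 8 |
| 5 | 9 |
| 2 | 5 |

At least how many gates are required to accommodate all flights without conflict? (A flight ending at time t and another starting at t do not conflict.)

Count concurrent intervals with a sweep; the peak is the room count.
Events (time:±→running): 2:+→1 2:+→2 … peak 2.

2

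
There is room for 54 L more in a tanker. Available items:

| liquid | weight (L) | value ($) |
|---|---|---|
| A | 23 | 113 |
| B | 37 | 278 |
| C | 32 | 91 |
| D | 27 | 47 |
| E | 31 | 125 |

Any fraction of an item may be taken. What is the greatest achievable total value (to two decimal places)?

361.52

Ratios (sorted): B 7.51, A 4.91, E 4.03, C 2.84, D 1.74
take B (37 @ 278); take 17/23 of A → 83.52. Capacity used 54/54.
Total value = 361.52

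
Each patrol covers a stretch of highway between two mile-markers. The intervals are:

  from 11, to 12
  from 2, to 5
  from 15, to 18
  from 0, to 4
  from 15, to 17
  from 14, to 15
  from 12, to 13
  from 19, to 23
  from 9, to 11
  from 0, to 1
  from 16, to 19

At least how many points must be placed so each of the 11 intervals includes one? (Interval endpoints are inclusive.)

Sort by right endpoint; whenever an interval is uncovered, place a point at its right end.
Sorted: [0,1] [0,4] [2,5] [9,11] [11,12] [12,13] [14,15] [15,17] [15,18] [16,19] [19,23]
{[0,1],[0,4]} hit by 1; {[2,5]} hit by 5; {[9,11],[11,12]} hit by 11; {[12,13]} hit by 13; {[14,15],[15,17],[15,18]} hit by 15; {[16,19],[19,23]} hit by 19.
Points: 1, 5, 11, 13, 15, 19 (6 total).

6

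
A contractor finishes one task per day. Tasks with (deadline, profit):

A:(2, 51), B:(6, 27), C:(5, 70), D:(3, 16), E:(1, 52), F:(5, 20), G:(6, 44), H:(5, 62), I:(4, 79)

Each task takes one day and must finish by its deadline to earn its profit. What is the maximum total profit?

358

By profit: I(d4,79), C(d5,70), H(d5,62), E(d1,52), A(d2,51), G(d6,44), B(d6,27), F(d5,20), D(d3,16)
I→slot 4; C→slot 5; H→slot 3; E→slot 1; A→slot 2; G→slot 6; B skipped; F skipped; D skipped.
Profit = 52 + 51 + 62 + 79 + 70 + 44 = 358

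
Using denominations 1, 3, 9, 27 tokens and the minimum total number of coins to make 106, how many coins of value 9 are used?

106 = 3×27 + 2×9 + 2×3 + 1×1
Count of 9: 2

2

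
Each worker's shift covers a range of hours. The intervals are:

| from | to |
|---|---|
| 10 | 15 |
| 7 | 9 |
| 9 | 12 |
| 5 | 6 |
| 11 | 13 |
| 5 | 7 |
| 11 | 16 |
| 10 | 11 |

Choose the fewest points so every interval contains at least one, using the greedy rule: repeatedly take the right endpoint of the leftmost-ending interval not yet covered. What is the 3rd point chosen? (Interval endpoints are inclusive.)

11

Process intervals by earliest right end; each time one isn't hit yet, stab at its right endpoint.
Sorted: [5,6] [5,7] [7,9] [10,11] [9,12] [11,13] [10,15] [11,16]
{[5,6],[5,7]} hit by 6; {[7,9]} hit by 9; {[10,11],[9,12],[11,13],[10,15],[11,16]} hit by 11.
Points: 6, 9, 11 (3 total).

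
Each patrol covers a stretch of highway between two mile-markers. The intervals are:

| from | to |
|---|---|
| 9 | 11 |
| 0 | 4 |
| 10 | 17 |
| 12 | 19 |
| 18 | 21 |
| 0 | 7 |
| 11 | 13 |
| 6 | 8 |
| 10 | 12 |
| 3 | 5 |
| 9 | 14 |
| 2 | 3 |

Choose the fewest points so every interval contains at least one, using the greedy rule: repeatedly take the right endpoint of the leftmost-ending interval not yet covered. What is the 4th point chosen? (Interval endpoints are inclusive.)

Process intervals by earliest right end; each time one isn't hit yet, stab at its right endpoint.
By right end: [2,3]  [0,4]  [3,5]  [0,7]  [6,8]  [9,11]  [10,12]  [11,13]  [9,14]  [10,17]  [12,19]  [18,21]
[2,3] uncovered → point at 3; [6,8] uncovered → point at 8; [9,11] uncovered → point at 11; [12,19] uncovered → point at 19.
Points: 3, 8, 11, 19 (4 total).

19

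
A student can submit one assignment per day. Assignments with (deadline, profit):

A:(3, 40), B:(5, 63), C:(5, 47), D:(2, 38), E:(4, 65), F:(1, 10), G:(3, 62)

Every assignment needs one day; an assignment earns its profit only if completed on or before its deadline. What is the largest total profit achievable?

277

Sort by profit descending; place each in the latest free slot ≤ its deadline.
Profit order: E=65 B=63 G=62 C=47 A=40 D=38 F=10
Assign: E→slot 4, B→slot 5, G→slot 3, C→slot 2, A→slot 1, D skipped, F skipped.
Slots: [1:A] [2:C] [3:G] [4:E] [5:B]
Profit = 40 + 47 + 62 + 65 + 63 = 277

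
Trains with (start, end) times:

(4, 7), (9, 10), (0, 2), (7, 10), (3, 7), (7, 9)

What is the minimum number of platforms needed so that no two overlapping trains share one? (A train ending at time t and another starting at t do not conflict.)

2

Count concurrent intervals with a sweep; the peak is the room count.
starts: [0, 3, 4, 7, 7, 9]
ends:   [2, 7, 7, 9, 10, 10]
s0→1 e2→0 s3→1 s4→2  — peak 2.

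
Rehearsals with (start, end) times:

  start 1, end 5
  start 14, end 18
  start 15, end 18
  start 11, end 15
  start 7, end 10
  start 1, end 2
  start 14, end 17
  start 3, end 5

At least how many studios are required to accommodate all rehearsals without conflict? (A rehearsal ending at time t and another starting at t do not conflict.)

Events (time:±→running): 1:+→1 1:+→2 2:-→1 3:+→2 5:-→1 5:-→0 7:+→1 10:-→0 11:+→1 14:+→2 14:+→3 … peak 3.

3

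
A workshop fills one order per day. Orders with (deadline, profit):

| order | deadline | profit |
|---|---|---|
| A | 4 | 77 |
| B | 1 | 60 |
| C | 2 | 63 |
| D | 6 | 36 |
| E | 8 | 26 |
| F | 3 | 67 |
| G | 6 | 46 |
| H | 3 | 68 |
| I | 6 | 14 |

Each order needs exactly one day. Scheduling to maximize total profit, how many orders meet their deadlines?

Sort by profit descending; place each in the latest free slot ≤ its deadline.
Profit order: A=77 H=68 F=67 C=63 B=60 G=46 D=36 E=26 I=14
Assign: A→slot 4, H→slot 3, F→slot 2, C→slot 1, B skipped, G→slot 6, D→slot 5, E→slot 8, I skipped.
Slots: [1:C] [2:F] [3:H] [4:A] [5:D] [6:G] [8:E]
7 of 9 scheduled.

7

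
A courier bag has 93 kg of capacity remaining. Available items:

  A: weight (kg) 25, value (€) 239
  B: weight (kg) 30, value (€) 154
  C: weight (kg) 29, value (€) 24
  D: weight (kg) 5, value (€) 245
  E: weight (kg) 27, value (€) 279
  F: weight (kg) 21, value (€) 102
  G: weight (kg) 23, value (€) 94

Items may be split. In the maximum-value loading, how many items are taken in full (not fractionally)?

4

Greedy by value/weight ratio, highest first.
Ratios (sorted): D 49.00, E 10.33, A 9.56, B 5.13, F 4.86, G 4.09, C 0.83
take D (5 @ 245); take E (27 @ 279); take A (25 @ 239); take B (30 @ 154); take 6/21 of F → 29.14. Capacity used 93/93.
4 item(s) taken whole; one partial (take 6/21 of F).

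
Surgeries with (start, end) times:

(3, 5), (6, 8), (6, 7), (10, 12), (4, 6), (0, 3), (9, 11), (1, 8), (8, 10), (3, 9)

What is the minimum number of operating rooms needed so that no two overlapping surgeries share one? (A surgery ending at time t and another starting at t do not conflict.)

4

Count concurrent intervals with a sweep; the peak is the room count.
Events (time:±→running): 0:+→1 1:+→2 3:-→1 3:+→2 3:+→3 4:+→4 … peak 4.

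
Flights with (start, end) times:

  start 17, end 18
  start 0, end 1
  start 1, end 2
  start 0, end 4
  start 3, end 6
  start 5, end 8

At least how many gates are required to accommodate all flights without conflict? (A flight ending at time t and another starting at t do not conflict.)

2

Events (time:±→running): 0:+→1 0:+→2 … peak 2.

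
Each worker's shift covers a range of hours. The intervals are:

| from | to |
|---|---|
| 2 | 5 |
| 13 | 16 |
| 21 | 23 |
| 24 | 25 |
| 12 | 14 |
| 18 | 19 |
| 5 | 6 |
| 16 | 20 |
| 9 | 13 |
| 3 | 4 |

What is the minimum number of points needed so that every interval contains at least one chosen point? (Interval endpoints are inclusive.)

Sort by right endpoint; whenever an interval is uncovered, place a point at its right end.
Sorted: [3,4] [2,5] [5,6] [9,13] [12,14] [13,16] [18,19] [16,20] [21,23] [24,25]
{[3,4],[2,5]} hit by 4; {[5,6]} hit by 6; {[9,13],[12,14],[13,16]} hit by 13; {[18,19],[16,20]} hit by 19; {[21,23]} hit by 23; {[24,25]} hit by 25.
Points: 4, 6, 13, 19, 23, 25 (6 total).

6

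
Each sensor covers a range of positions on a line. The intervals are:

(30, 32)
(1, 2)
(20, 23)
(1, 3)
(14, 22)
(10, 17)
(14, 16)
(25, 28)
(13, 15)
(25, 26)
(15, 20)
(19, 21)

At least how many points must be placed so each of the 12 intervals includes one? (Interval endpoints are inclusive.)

5

Sort by right endpoint; whenever an interval is uncovered, place a point at its right end.
By right end: [1,2]  [1,3]  [13,15]  [14,16]  [10,17]  [15,20]  [19,21]  [14,22]  [20,23]  [25,26]  [25,28]  [30,32]
[1,2] uncovered → point at 2; [13,15] uncovered → point at 15; [19,21] uncovered → point at 21; [25,26] uncovered → point at 26; [30,32] uncovered → point at 32.
Points: 2, 15, 21, 26, 32 (5 total).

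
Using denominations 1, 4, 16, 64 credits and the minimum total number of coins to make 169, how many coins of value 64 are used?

2

Use the largest denomination that fits, subtract, and repeat.
169 − 2×64→41 − 2×16→9 − 2×4→1 − 1×1→0
Count of 64: 2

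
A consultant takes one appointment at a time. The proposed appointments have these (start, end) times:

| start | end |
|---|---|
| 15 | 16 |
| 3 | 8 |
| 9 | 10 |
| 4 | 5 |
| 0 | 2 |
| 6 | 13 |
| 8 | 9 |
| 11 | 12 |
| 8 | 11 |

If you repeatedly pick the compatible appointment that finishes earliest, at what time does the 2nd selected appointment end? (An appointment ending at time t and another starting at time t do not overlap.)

By end time: (0,2), (4,5), (3,8), (8,9), (9,10), (8,11), (11,12), (6,13), (15,16).
Pick (0,2); next start ≥ 2 → (4,5); next start ≥ 5 → (8,9); next start ≥ 9 → (9,10); next start ≥ 10 → (11,12); next start ≥ 12 → (15,16).
Selected: (0,2) (4,5) (8,9) (9,10) (11,12) (15,16)

5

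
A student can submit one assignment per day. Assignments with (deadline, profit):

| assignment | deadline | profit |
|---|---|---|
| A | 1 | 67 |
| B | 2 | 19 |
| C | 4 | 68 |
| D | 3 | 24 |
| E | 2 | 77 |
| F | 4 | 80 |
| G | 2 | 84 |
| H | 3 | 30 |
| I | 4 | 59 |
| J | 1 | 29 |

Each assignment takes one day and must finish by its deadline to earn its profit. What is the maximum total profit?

309

Take jobs in profit order; each goes to the latest open slot no later than its deadline.
By profit: G(d2,84), F(d4,80), E(d2,77), C(d4,68), A(d1,67), I(d4,59), H(d3,30), J(d1,29), D(d3,24), B(d2,19)
G→slot 2; F→slot 4; E→slot 1; C→slot 3; A skipped; I skipped; H skipped; J skipped; D skipped; B skipped.
Profit = 77 + 84 + 68 + 80 = 309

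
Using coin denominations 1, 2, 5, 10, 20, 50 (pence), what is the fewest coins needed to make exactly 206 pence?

Use the largest denomination that fits, subtract, and repeat.
206 − 4×50→6 − 1×5→1 − 1×1→0
Total coins = 4 + 1 + 1 = 6

6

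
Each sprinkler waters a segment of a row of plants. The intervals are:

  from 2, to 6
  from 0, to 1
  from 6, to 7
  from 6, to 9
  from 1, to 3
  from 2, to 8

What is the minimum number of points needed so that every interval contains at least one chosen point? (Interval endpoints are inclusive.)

2

Sorted: [0,1] [1,3] [2,6] [6,7] [2,8] [6,9]
{[0,1],[1,3]} hit by 1; {[2,6],[6,7],[2,8],[6,9]} hit by 6.
Points: 1, 6 (2 total).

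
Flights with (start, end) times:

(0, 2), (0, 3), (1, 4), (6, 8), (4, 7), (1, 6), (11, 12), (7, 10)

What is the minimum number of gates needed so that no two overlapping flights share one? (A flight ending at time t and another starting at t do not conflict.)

Count concurrent intervals with a sweep; the peak is the room count.
starts: [0, 0, 1, 1, 4, 6, 7, 11]
ends:   [2, 3, 4, 6, 7, 8, 10, 12]
s0→1 s0→2 s1→3 s1→4  — peak 4.

4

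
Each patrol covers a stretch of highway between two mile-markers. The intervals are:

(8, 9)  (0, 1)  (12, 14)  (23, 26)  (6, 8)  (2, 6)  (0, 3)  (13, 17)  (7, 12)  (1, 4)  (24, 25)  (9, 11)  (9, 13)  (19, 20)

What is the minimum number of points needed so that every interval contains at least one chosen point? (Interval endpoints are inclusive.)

Sort by right endpoint; whenever an interval is uncovered, place a point at its right end.
By right end: [0,1]  [0,3]  [1,4]  [2,6]  [6,8]  [8,9]  [9,11]  [7,12]  [9,13]  [12,14]  [13,17]  [19,20]  [24,25]  [23,26]
[0,1] uncovered → point at 1; [2,6] uncovered → point at 6; [8,9] uncovered → point at 9; [12,14] uncovered → point at 14; [19,20] uncovered → point at 20; [24,25] uncovered → point at 25.
Points: 1, 6, 9, 14, 20, 25 (6 total).

6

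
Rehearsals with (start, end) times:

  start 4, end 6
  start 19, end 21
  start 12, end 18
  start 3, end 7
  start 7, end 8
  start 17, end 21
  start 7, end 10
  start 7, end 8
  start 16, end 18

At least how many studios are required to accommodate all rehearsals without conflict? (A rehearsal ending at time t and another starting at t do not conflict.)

3

The answer is the maximum number of intervals overlapping at any instant.
starts: [3, 4, 7, 7, 7, 12, 16, 17, 19]
ends:   [6, 7, 8, 8, 10, 18, 18, 21, 21]
s3→1 s4→2 e6→1 e7→0 s7→1 s7→2 s7→3  — peak 3.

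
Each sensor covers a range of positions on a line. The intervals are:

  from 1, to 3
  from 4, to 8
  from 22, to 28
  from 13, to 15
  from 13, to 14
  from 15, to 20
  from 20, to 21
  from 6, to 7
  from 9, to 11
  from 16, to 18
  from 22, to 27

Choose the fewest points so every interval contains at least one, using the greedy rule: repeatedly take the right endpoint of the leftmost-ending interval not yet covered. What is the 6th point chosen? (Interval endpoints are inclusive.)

Sorted: [1,3] [6,7] [4,8] [9,11] [13,14] [13,15] [16,18] [15,20] [20,21] [22,27] [22,28]
{[1,3]} hit by 3; {[6,7],[4,8]} hit by 7; {[9,11]} hit by 11; {[13,14],[13,15]} hit by 14; {[16,18],[15,20]} hit by 18; {[20,21]} hit by 21; {[22,27],[22,28]} hit by 27.
Points: 3, 7, 11, 14, 18, 21, 27 (7 total).

21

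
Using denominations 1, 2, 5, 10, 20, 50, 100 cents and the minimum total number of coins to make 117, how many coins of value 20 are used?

0

117 − 1×100→17 − 1×10→7 − 1×5→2 − 1×2→0
Count of 20: 0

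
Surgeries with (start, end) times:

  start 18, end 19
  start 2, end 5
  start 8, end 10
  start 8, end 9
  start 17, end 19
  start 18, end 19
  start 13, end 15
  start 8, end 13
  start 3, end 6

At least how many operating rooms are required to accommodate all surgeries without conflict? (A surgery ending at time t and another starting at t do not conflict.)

3

Count concurrent intervals with a sweep; the peak is the room count.
starts: [2, 3, 8, 8, 8, 13, 17, 18, 18]
ends:   [5, 6, 9, 10, 13, 15, 19, 19, 19]
s2→1 s3→2 e5→1 e6→0 s8→1 s8→2 s8→3  — peak 3.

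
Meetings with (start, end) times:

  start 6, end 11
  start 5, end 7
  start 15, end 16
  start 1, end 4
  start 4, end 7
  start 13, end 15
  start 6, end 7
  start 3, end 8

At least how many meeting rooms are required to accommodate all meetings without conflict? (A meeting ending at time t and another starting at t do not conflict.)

Events (time:±→running): 1:+→1 3:+→2 4:-→1 4:+→2 5:+→3 6:+→4 6:+→5 … peak 5.

5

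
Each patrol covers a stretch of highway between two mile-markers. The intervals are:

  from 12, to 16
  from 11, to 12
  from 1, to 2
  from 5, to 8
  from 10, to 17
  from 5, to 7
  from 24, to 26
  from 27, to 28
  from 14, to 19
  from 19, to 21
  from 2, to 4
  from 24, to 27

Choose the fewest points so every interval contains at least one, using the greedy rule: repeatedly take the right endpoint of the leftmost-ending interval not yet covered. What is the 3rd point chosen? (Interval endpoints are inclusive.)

12

Sorted: [1,2] [2,4] [5,7] [5,8] [11,12] [12,16] [10,17] [14,19] [19,21] [24,26] [24,27] [27,28]
{[1,2],[2,4]} hit by 2; {[5,7],[5,8]} hit by 7; {[11,12],[12,16],[10,17]} hit by 12; {[14,19],[19,21]} hit by 19; {[24,26],[24,27]} hit by 26; {[27,28]} hit by 28.
Points: 2, 7, 12, 19, 26, 28 (6 total).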